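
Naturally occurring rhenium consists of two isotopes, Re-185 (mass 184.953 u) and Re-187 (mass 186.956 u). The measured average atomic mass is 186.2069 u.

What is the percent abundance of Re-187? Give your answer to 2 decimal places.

Let x be the fractional abundance of Re-185; then Re-187 has abundance 1 − x.
184.953·x + 186.956·(1 − x) = 186.2069
(184.953 − 186.956)·x = 186.2069 − 186.956
x = -0.7491 / -2.003 = 0.37399 → 37.40% Re-185, 62.60% Re-187.

62.60%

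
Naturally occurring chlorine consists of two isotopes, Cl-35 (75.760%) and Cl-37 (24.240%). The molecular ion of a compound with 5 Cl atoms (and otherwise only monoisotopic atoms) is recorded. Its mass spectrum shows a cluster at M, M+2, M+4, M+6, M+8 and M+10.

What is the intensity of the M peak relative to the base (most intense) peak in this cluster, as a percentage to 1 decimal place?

Term probabilities: M 0.2496, M+2 0.3993, M+4 0.2555, M+6 0.0817, M+8 0.0131, M+10 0.0008. Base peak = M+2.
P(M+2) = C(5,1) × 0.75760^4 × 0.24240^1 = 5 × 0.32942751 × 0.2424 = 0.399266 (base)
P(M) = C(5,0) × 0.75760^5 × 0.24240^0 = 1 × 0.24957428 × 1.0000 = 0.249574
Relative intensity = 0.249574 / 0.399266 × 100 = 62.5

62.5%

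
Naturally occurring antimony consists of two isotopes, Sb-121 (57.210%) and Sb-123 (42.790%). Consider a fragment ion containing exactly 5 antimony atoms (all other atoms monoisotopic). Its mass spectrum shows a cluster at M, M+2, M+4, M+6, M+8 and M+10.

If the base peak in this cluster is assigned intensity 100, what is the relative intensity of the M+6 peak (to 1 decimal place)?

(0.57210 + 0.42790)^5 gives M 0.0613, M+2 0.2292, M+4 0.3428, M+6 0.2564, M+8 0.0959, M+10 0.0143; the largest is M+4.
P(M+4) = C(5,2) × 0.57210^3 × 0.42790^2 = 10 × 0.18724742 × 0.18309841 = 0.342847 (base)
P(M+6) = C(5,3) × 0.57210^2 × 0.42790^3 = 10 × 0.32729841 × 0.07834781 = 0.256431
Relative intensity = 0.256431 / 0.342847 × 100 = 74.8

74.8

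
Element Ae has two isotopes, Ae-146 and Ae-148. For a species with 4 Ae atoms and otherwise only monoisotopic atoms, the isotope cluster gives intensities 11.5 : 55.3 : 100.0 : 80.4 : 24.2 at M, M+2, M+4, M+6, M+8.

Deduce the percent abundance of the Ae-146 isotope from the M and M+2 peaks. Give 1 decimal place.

45.4%

Let p = fractional abundance of Ae-146. I(M+2)/I(M) = [C(4,1)·p^3·(1−p)] / p^4 = 4·(1−p)/p = 55.3/11.5 = 4.8087
(1−p)/p = 4.8087/4 = 1.2022  ⇒  p = 1/(1 + 1.2022) = 0.4541
Ae-146: 45.4%, Ae-148: 54.6%.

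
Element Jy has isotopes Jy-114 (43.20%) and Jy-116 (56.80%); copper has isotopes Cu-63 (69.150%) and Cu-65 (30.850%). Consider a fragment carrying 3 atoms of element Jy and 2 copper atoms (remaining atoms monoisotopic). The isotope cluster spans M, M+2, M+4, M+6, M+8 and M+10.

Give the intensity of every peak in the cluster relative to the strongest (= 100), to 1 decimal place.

11.2 : 54.3 : 100.0 : 86.3 : 34.4 : 5.1

Element Jy pattern (n=3): 0.08062157 : 0.3180073 : 0.4181207 : 0.18325043
Copper pattern (n=2): 0.47817225 : 0.4266555 : 0.09517225
Convolve the two distributions (both contribute in 2-u steps):
  M: 0.08062157×0.47817225 = 0.038551
  M+2: 0.08062157×0.4266555 + 0.3180073×0.47817225 = 0.186460
  M+4: 0.08062157×0.09517225 + 0.3180073×0.4266555 + 0.4181207×0.47817225 = 0.343286
  M+6: 0.3180073×0.09517225 + 0.4181207×0.4266555 + 0.18325043×0.47817225 = 0.296284
  M+8: 0.4181207×0.09517225 + 0.18325043×0.4266555 = 0.117978
  M+10: 0.18325043×0.09517225 = 0.017440
Scale to base peak (0.343286) = 100: 11.2 : 54.3 : 100.0 : 86.3 : 34.4 : 5.1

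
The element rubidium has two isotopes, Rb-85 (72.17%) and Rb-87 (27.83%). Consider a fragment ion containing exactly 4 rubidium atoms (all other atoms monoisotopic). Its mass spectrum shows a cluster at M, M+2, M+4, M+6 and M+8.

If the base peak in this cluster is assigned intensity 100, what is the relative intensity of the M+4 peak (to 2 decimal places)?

57.84

(0.7217 + 0.2783)^4 gives M 0.2713, M+2 0.4184, M+4 0.2420, M+6 0.0622, M+8 0.0060; the largest is M+2.
P(M+2) = C(4,1) × 0.7217^3 × 0.2783^1 = 4 × 0.37589809 × 0.2783 = 0.418450 (base)
P(M+4) = C(4,2) × 0.7217^2 × 0.2783^2 = 6 × 0.52085089 × 0.07745089 = 0.242042
Relative intensity = 0.242042 / 0.418450 × 100 = 57.84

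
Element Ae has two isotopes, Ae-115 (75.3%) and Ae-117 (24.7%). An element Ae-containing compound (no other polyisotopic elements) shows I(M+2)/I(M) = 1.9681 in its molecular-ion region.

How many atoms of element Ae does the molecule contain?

6

With n Ae atoms, P(M+2)/P(M) = C(n,1)·p^(n−1)q / p^n = n·q/p = n · 0.247/0.753.
n = 1.9681 × 0.753/0.247 = 6.00 ≈ 6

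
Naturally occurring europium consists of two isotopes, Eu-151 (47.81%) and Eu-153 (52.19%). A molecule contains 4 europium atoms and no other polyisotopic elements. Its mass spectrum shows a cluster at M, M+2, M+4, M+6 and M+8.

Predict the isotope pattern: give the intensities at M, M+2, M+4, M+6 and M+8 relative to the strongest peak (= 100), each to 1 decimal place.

Each Eu atom is independently Eu-151 (p = 0.4781) or Eu-153 (q = 0.5219); the cluster is the binomial expansion (p + q)^4.
P(M) = 0.4781^4 = 0.052249
P(M+2) = 4 × 0.4781^3 × 0.5219^1 = 0.228141
P(M+4) = 6 × 0.4781^2 × 0.5219^2 = 0.373563
P(M+6) = 4 × 0.4781^1 × 0.5219^3 = 0.271857
P(M+8) = 0.5219^4 = 0.074191
The M+4 peak is largest (0.373563); scaling to 100 gives 14.0 : 61.1 : 100.0 : 72.8 : 19.9.

14.0 : 61.1 : 100.0 : 72.8 : 19.9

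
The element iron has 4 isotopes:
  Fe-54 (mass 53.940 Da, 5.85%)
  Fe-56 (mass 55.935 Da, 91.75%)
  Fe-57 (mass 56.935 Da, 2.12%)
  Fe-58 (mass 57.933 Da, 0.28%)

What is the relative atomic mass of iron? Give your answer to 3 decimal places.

Average mass = Σ (abundance × isotope mass) = 0.0585 × 53.940 + 0.9175 × 55.935 + 0.0212 × 56.935 + 0.0028 × 57.933
= 3.1555 + 51.3204 + 1.2070 + 0.1622 = 55.8451 Da

55.845 Da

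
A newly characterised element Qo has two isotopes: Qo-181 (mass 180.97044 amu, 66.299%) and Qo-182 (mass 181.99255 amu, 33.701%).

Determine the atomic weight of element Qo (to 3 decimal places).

Weight each isotope mass by its fractional abundance: 0.66299 × 180.97044 + 0.33701 × 181.99255
= 119.981592 + 61.333309 = 181.314901 amu

181.315 amu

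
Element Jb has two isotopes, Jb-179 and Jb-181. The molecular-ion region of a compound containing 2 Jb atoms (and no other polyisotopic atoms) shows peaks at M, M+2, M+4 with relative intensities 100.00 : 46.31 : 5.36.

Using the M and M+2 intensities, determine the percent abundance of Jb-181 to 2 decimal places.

If p is the fraction of Jb that is Jb-179, then I(M+2)/I(M) = [C(2,1)·p^1·(1−p)] / p^2 = 2·(1−p)/p = 46.31/100.00 = 0.4631
(1−p)/p = 0.4631/2 = 0.2316  ⇒  p = 1/(1 + 0.2316) = 0.8120
Jb-179: 81.20%, Jb-181: 18.80%.

18.80%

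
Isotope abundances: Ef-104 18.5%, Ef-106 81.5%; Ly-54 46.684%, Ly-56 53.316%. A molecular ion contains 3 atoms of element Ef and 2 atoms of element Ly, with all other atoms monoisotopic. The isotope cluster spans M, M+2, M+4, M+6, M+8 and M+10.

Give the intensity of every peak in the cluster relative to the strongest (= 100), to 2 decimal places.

0.37 : 5.71 : 33.08 : 86.91 : 100.00 : 41.12

Element Ef pattern (n=3): 0.00633162 : 0.08368012 : 0.36864487 : 0.54134337
Element Ly pattern (n=2): 0.21793959 : 0.49780083 : 0.28425959
Convolve the two distributions (both contribute in 2-u steps):
  M: 0.00633162×0.21793959 = 0.001380
  M+2: 0.00633162×0.49780083 + 0.08368012×0.21793959 = 0.021389
  M+4: 0.00633162×0.28425959 + 0.08368012×0.49780083 + 0.36864487×0.21793959 = 0.123798
  M+6: 0.08368012×0.28425959 + 0.36864487×0.49780083 + 0.54134337×0.21793959 = 0.325279
  M+8: 0.36864487×0.28425959 + 0.54134337×0.49780083 = 0.374272
  M+10: 0.54134337×0.28425959 = 0.153882
Scale to base peak (0.374272) = 100: 0.37 : 5.71 : 33.08 : 86.91 : 100.00 : 41.12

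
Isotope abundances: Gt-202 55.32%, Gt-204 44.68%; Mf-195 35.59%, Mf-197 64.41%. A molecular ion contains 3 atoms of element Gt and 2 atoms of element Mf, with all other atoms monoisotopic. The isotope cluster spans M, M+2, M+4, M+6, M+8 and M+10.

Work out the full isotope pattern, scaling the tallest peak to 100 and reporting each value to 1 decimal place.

6.4 : 38.9 : 90.1 : 100.0 : 53.5 : 11.1

Element Gt pattern (n=3): 0.16929593 : 0.41020293 : 0.33130635 : 0.08919479
Element Mf pattern (n=2): 0.12666481 : 0.45847038 : 0.41486481
Convolve the two distributions (both contribute in 2-u steps):
  M: 0.16929593×0.12666481 = 0.021444
  M+2: 0.16929593×0.45847038 + 0.41020293×0.12666481 = 0.129575
  M+4: 0.16929593×0.41486481 + 0.41020293×0.45847038 + 0.33130635×0.12666481 = 0.300266
  M+6: 0.41020293×0.41486481 + 0.33130635×0.45847038 + 0.08919479×0.12666481 = 0.333371
  M+8: 0.33130635×0.41486481 + 0.08919479×0.45847038 = 0.178341
  M+10: 0.08919479×0.41486481 = 0.037004
Scale to base peak (0.333371) = 100: 6.4 : 38.9 : 90.1 : 100.0 : 53.5 : 11.1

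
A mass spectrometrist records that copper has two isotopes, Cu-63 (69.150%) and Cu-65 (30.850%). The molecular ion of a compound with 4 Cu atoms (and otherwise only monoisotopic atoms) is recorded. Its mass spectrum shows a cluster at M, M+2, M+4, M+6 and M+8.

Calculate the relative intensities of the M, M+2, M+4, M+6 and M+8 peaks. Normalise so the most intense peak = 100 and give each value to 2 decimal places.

Each Cu atom is independently Cu-63 (p = 0.69150) or Cu-65 (q = 0.30850); the cluster is the binomial expansion (p + q)^4.
P(M) = 0.69150^4 = 0.228649
P(M+2) = 4 × 0.69150^3 × 0.30850^1 = 0.408030
P(M+4) = 6 × 0.69150^2 × 0.30850^2 = 0.273052
P(M+6) = 4 × 0.69150^1 × 0.30850^3 = 0.081212
P(M+8) = 0.30850^4 = 0.009058
The M+2 peak is largest (0.408030); scaling to 100 gives 56.04 : 100.00 : 66.92 : 19.90 : 2.22.

56.04 : 100.00 : 66.92 : 19.90 : 2.22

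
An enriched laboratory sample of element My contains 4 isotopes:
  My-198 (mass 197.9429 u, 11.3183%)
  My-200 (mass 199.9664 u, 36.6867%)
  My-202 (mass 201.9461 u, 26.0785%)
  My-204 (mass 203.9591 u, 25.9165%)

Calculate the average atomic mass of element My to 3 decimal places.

The abundance-weighted mean is 0.113183 × 197.9429 + 0.366867 × 199.9664 + 0.260785 × 201.9461 + 0.259165 × 203.9591
= 22.40377 + 73.36107 + 52.66451 + 52.85906 = 201.28841 u

201.288 u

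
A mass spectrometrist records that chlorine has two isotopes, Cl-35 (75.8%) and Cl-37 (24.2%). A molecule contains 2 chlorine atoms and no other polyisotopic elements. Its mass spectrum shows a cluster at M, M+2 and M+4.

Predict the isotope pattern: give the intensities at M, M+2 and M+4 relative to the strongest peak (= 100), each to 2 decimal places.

Expanding (0.758 + 0.242)^2:
P(M) = 0.758^2 = 0.574564
P(M+2) = 2 × 0.758^1 × 0.242^1 = 0.366872
P(M+4) = 0.242^2 = 0.058564
The M peak is largest (0.574564); scaling to 100 gives 100.00 : 63.85 : 10.19.

100.00 : 63.85 : 10.19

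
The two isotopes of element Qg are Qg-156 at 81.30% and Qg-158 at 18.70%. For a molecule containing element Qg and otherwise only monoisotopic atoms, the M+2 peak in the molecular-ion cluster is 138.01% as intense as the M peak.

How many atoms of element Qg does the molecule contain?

6

With n Qg atoms, P(M+2)/P(M) = C(n,1)·p^(n−1)q / p^n = n·q/p = n · 0.1870/0.8130.
n = 1.3801 × 0.8130/0.1870 = 6.00 ≈ 6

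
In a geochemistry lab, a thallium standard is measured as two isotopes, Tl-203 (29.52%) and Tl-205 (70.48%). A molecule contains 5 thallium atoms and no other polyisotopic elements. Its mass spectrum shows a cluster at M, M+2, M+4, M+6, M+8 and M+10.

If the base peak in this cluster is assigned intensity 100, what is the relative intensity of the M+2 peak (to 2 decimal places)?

7.35

Binomial terms of (0.2952 + 0.7048)^5: M 0.0022, M+2 0.0268, M+4 0.1278, M+6 0.3051, M+8 0.3642, M+10 0.1739 → M+8 is the base peak.
P(M+8) = C(5,4) × 0.2952^1 × 0.7048^4 = 5 × 0.2952 × 0.24675365 = 0.364208 (base)
P(M+2) = C(5,1) × 0.2952^4 × 0.7048^1 = 5 × 0.00759391 × 0.7048 = 0.026761
Relative intensity = 0.026761 / 0.364208 × 100 = 7.35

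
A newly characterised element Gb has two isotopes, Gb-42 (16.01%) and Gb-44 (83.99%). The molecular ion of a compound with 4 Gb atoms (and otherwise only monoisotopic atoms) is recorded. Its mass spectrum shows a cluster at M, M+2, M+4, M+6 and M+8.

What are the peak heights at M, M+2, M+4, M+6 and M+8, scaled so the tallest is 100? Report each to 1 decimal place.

Each Gb atom is independently Gb-42 (p = 0.1601) or Gb-44 (q = 0.8399); the cluster is the binomial expansion (p + q)^4.
P(M) = 0.1601^4 = 0.000657
P(M+2) = 4 × 0.1601^3 × 0.8399^1 = 0.013787
P(M+4) = 6 × 0.1601^2 × 0.8399^2 = 0.108490
P(M+6) = 4 × 0.1601^1 × 0.8399^3 = 0.379432
P(M+8) = 0.8399^4 = 0.497634
The M+8 peak is largest (0.497634); scaling to 100 gives 0.1 : 2.8 : 21.8 : 76.2 : 100.0.

0.1 : 2.8 : 21.8 : 76.2 : 100.0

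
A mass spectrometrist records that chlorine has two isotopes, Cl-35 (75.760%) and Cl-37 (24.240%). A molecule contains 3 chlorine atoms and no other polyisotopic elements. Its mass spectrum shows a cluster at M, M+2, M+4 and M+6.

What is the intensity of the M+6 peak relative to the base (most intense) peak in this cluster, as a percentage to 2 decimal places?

3.28%

Term probabilities: M 0.4348, M+2 0.4174, M+4 0.1335, M+6 0.0142. Base peak = M.
P(M) = C(3,0) × 0.75760^3 × 0.24240^0 = 1 × 0.4348304 × 1.0000 = 0.434830 (base)
P(M+6) = C(3,3) × 0.75760^0 × 0.24240^3 = 1 × 1.0000 × 0.01424288 = 0.014243
Relative intensity = 0.014243 / 0.434830 × 100 = 3.28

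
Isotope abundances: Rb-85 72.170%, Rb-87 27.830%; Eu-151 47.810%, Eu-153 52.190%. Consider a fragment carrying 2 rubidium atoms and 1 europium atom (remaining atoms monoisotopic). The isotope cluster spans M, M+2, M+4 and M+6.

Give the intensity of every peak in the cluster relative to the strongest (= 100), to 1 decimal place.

Rubidium pattern (n=2): 0.52085089 : 0.40169822 : 0.07745089
Europium pattern (n=1): 0.4781 : 0.5219
Convolve the two distributions (both contribute in 2-u steps):
  M: 0.52085089×0.4781 = 0.249019
  M+2: 0.52085089×0.5219 + 0.40169822×0.4781 = 0.463884
  M+4: 0.40169822×0.5219 + 0.07745089×0.4781 = 0.246676
  M+6: 0.07745089×0.5219 = 0.040422
Scale to base peak (0.463884) = 100: 53.7 : 100.0 : 53.2 : 8.7

53.7 : 100.0 : 53.2 : 8.7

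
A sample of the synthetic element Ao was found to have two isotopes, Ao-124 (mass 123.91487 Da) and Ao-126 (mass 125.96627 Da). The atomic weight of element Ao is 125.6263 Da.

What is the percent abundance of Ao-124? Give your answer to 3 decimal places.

With x = fraction of Ao-124 (so Ao-126 is 1 − x):
123.91487·x + 125.96627·(1 − x) = 125.6263
(123.91487 − 125.96627)·x = 125.6263 − 125.96627
x = -0.33997 / -2.05140 = 0.16573 → 16.573% Ao-124, 83.427% Ao-126.

16.573%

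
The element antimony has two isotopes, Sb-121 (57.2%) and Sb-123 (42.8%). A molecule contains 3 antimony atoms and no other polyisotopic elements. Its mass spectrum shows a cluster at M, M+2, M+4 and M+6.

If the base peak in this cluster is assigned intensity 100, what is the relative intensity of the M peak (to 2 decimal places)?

Term probabilities: M 0.1871, M+2 0.4201, M+4 0.3143, M+6 0.0784. Base peak = M+2.
P(M+2) = C(3,1) × 0.572^2 × 0.428^1 = 3 × 0.327184 × 0.4280 = 0.420104 (base)
P(M) = C(3,0) × 0.572^3 × 0.428^0 = 1 × 0.18714925 × 1.0000 = 0.187149
Relative intensity = 0.187149 / 0.420104 × 100 = 44.55

44.55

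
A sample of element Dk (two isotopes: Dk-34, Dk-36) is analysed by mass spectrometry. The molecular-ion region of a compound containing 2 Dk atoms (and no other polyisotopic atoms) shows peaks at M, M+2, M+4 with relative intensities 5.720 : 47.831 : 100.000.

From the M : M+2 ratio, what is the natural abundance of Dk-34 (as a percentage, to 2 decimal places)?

19.30%

Write p for the Dk-34 fraction. I(M+2)/I(M) = [C(2,1)·p^1·(1−p)] / p^2 = 2·(1−p)/p = 47.831/5.720 = 8.3621
(1−p)/p = 8.3621/2 = 4.1810  ⇒  p = 1/(1 + 4.1810) = 0.1930
Dk-34: 19.30%, Dk-36: 80.70%.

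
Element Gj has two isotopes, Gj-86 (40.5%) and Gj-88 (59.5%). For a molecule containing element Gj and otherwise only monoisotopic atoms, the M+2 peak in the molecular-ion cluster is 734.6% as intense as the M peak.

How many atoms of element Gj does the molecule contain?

5

With n Gj atoms, P(M+2)/P(M) = C(n,1)·p^(n−1)q / p^n = n·q/p = n · 0.595/0.405.
n = 7.346 × 0.405/0.595 = 5.00 ≈ 5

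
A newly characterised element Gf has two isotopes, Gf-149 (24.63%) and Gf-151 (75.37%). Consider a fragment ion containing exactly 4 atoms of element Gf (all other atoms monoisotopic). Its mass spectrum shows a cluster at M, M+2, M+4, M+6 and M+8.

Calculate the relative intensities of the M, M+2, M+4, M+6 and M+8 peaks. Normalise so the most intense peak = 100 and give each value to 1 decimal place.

0.9 : 10.7 : 49.0 : 100.0 : 76.5

The 4 Gf atoms are independent, so intensities follow the terms of (0.2463 + 0.7537)^4.
P(M) = 0.2463^4 = 0.003680
P(M+2) = 4 × 0.2463^3 × 0.7537^1 = 0.045046
P(M+4) = 6 × 0.2463^2 × 0.7537^2 = 0.206765
P(M+6) = 4 × 0.2463^1 × 0.7537^3 = 0.421813
P(M+8) = 0.7537^4 = 0.322696
The M+6 peak is largest (0.421813); scaling to 100 gives 0.9 : 10.7 : 49.0 : 100.0 : 76.5.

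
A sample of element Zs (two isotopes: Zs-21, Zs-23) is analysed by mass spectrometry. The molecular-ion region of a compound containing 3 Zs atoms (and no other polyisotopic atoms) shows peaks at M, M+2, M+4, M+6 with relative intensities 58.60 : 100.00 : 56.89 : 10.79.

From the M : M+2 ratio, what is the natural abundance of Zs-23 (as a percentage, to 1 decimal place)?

36.3%

Write p for the Zs-21 fraction. I(M+2)/I(M) = [C(3,1)·p^2·(1−p)] / p^3 = 3·(1−p)/p = 100.00/58.60 = 1.7065
(1−p)/p = 1.7065/3 = 0.5688  ⇒  p = 1/(1 + 0.5688) = 0.6374
Zs-21: 63.7%, Zs-23: 36.3%.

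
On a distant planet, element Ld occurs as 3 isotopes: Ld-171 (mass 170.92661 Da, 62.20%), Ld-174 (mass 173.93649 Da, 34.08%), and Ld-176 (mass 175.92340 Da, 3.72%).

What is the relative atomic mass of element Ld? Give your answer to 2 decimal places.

172.14 Da

Ar = Σ fᵢ·mᵢ = 0.6220 × 170.92661 + 0.3408 × 173.93649 + 0.0372 × 175.92340
= 106.316351 + 59.277556 + 6.544350 = 172.138257 Da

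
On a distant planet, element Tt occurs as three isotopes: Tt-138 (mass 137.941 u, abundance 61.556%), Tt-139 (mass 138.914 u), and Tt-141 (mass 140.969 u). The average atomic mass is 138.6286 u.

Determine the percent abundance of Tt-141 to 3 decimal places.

Let x and y be the fractions of Tt-139 and Tt-141. Then x + y = 1 − 0.61556 = 0.38444 and 138.914x + 140.969y = 138.6286 − 0.61556×137.941 = 53.71763804.
Substituting: 138.914x + 140.969(0.38444 − x) = 53.71763804
(138.914 − 140.969)x = -0.47648432  ⇒  x = 0.23187, y = 0.15257
Tt-139: 23.187%, Tt-141: 15.257%.

15.257%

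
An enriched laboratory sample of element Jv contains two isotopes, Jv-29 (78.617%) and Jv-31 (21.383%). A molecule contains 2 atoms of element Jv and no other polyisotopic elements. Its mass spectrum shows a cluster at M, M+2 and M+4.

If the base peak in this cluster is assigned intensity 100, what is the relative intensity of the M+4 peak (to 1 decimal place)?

7.4

(0.78617 + 0.21383)^2 gives M 0.6181, M+2 0.3362, M+4 0.0457; the largest is M.
P(M) = C(2,0) × 0.78617^2 × 0.21383^0 = 1 × 0.61806327 × 1.0000 = 0.618063 (base)
P(M+4) = C(2,2) × 0.78617^0 × 0.21383^2 = 1 × 1.0000 × 0.04572327 = 0.045723
Relative intensity = 0.045723 / 0.618063 × 100 = 7.4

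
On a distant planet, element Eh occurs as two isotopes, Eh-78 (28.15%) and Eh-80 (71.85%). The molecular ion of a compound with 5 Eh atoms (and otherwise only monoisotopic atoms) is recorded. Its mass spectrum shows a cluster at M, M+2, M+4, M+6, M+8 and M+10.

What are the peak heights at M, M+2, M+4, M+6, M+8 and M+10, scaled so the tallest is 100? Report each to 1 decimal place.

Expanding (0.2815 + 0.7185)^5:
P(M) = 0.2815^5 = 0.001768
P(M+2) = 5 × 0.2815^4 × 0.7185^1 = 0.022559
P(M+4) = 10 × 0.2815^3 × 0.7185^2 = 0.115157
P(M+6) = 10 × 0.2815^2 × 0.7185^3 = 0.293925
P(M+8) = 5 × 0.2815^1 × 0.7185^4 = 0.375107
P(M+10) = 0.7185^5 = 0.191485
The M+8 peak is largest (0.375107); scaling to 100 gives 0.5 : 6.0 : 30.7 : 78.4 : 100.0 : 51.0.

0.5 : 6.0 : 30.7 : 78.4 : 100.0 : 51.0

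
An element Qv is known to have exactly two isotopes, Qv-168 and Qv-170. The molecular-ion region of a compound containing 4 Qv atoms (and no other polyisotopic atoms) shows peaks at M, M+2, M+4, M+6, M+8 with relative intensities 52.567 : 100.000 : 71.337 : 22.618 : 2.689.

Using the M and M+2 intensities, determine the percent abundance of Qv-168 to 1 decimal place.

67.8%

If p is the fraction of Qv that is Qv-168, then I(M+2)/I(M) = [C(4,1)·p^3·(1−p)] / p^4 = 4·(1−p)/p = 100.000/52.567 = 1.9023
(1−p)/p = 1.9023/4 = 0.4756  ⇒  p = 1/(1 + 0.4756) = 0.6777
Qv-168: 67.8%, Qv-170: 32.2%.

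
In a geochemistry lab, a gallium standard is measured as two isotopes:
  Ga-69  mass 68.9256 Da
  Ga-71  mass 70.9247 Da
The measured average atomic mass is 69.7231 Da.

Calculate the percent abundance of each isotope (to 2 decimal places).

Ga-69: 60.11%, Ga-71: 39.89%

Writing the weighted mean with unknown fraction x of Ga-69:
68.9256·x + 70.9247·(1 − x) = 69.7231
(68.9256 − 70.9247)·x = 69.7231 − 70.9247
x = -1.2016 / -1.9991 = 0.60107 → 60.11% Ga-69, 39.89% Ga-71.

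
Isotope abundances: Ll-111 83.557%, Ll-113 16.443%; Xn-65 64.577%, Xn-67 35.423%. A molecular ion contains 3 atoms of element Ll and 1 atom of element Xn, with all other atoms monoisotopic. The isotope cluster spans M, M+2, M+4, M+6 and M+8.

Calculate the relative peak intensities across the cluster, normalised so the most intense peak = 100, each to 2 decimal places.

87.80 : 100.00 : 38.63 : 6.26 : 0.37

Element Ll pattern (n=3): 0.58337594 : 0.34440384 : 0.06777448 : 0.00444573
Element Xn pattern (n=1): 0.64577 : 0.35423
Convolve the two distributions (both contribute in 2-u steps):
  M: 0.58337594×0.64577 = 0.376727
  M+2: 0.58337594×0.35423 + 0.34440384×0.64577 = 0.429055
  M+4: 0.34440384×0.35423 + 0.06777448×0.64577 = 0.165765
  M+6: 0.06777448×0.35423 + 0.00444573×0.64577 = 0.026879
  M+8: 0.00444573×0.35423 = 0.001575
Scale to base peak (0.429055) = 100: 87.80 : 100.00 : 38.63 : 6.26 : 0.37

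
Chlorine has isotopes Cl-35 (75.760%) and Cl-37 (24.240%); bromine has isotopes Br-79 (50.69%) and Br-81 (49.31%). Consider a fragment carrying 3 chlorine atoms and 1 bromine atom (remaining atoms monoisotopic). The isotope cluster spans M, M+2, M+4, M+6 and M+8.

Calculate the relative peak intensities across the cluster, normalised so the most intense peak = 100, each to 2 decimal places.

51.74 : 100.00 : 64.21 : 17.15 : 1.65

Chlorine pattern (n=3): 0.4348304 : 0.41738208 : 0.13354464 : 0.01424288
Bromine pattern (n=1): 0.5069 : 0.4931
Convolve the two distributions (both contribute in 2-u steps):
  M: 0.4348304×0.5069 = 0.220416
  M+2: 0.4348304×0.4931 + 0.41738208×0.5069 = 0.425986
  M+4: 0.41738208×0.4931 + 0.13354464×0.5069 = 0.273505
  M+6: 0.13354464×0.4931 + 0.01424288×0.5069 = 0.073071
  M+8: 0.01424288×0.4931 = 0.007023
Scale to base peak (0.425986) = 100: 51.74 : 100.00 : 64.21 : 17.15 : 1.65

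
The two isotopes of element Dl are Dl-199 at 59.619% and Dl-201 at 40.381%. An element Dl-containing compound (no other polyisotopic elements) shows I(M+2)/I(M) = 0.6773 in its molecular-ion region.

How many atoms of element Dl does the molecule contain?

For n independent Dl atoms, I(M+2)/I(M) = n · (abundance Dl-201) / (abundance Dl-199) = n · 0.40381/0.59619.
n = 0.6773 × 0.59619/0.40381 = 1.00 ≈ 1

1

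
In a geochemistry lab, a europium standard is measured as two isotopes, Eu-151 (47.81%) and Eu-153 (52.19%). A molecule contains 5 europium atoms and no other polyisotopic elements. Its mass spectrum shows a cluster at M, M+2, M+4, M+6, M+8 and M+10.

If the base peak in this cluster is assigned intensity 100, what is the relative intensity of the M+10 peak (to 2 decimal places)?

Term probabilities: M 0.0250, M+2 0.1363, M+4 0.2977, M+6 0.3249, M+8 0.1774, M+10 0.0387. Base peak = M+6.
P(M+6) = C(5,3) × 0.4781^2 × 0.5219^3 = 10 × 0.22857961 × 0.14215492 = 0.324937 (base)
P(M+10) = C(5,5) × 0.4781^0 × 0.5219^5 = 1 × 1.0000 × 0.0387201 = 0.038720
Relative intensity = 0.038720 / 0.324937 × 100 = 11.92

11.92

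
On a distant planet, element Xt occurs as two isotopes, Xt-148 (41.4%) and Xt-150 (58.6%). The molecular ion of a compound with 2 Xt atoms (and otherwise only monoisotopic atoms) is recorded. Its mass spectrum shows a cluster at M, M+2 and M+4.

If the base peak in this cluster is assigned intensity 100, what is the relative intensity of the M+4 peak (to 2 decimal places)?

70.77

Term probabilities: M 0.1714, M+2 0.4852, M+4 0.3434. Base peak = M+2.
P(M+2) = C(2,1) × 0.414^1 × 0.586^1 = 2 × 0.4140 × 0.5860 = 0.485208 (base)
P(M+4) = C(2,2) × 0.414^0 × 0.586^2 = 1 × 1.0000 × 0.343396 = 0.343396
Relative intensity = 0.343396 / 0.485208 × 100 = 70.77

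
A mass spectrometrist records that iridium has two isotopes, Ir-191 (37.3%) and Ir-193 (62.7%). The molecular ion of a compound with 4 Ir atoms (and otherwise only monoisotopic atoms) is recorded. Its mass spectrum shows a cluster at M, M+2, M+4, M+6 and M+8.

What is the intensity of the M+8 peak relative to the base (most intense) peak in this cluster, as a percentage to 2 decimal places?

Binomial terms of (0.373 + 0.627)^4: M 0.0194, M+2 0.1302, M+4 0.3282, M+6 0.3678, M+8 0.1546 → M+6 is the base peak.
P(M+6) = C(4,3) × 0.373^1 × 0.627^3 = 4 × 0.3730 × 0.24649188 = 0.367766 (base)
P(M+8) = C(4,4) × 0.373^0 × 0.627^4 = 1 × 1.0000 × 0.15455041 = 0.154550
Relative intensity = 0.154550 / 0.367766 × 100 = 42.02

42.02%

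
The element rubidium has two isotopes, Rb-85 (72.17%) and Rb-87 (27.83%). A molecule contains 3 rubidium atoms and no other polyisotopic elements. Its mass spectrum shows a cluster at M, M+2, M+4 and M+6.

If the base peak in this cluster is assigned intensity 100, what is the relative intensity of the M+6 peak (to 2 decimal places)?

4.96

Binomial terms of (0.7217 + 0.2783)^3: M 0.3759, M+2 0.4349, M+4 0.1677, M+6 0.0216 → M+2 is the base peak.
P(M+2) = C(3,1) × 0.7217^2 × 0.2783^1 = 3 × 0.52085089 × 0.2783 = 0.434858 (base)
P(M+6) = C(3,3) × 0.7217^0 × 0.2783^3 = 1 × 1.0000 × 0.02155458 = 0.021555
Relative intensity = 0.021555 / 0.434858 × 100 = 4.96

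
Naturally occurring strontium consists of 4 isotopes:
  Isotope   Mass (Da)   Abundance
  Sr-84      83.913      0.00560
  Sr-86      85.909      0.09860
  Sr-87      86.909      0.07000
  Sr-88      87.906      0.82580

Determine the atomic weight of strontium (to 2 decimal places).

87.62 Da

The abundance-weighted mean is 0.00560 × 83.913 + 0.09860 × 85.909 + 0.07000 × 86.909 + 0.82580 × 87.906
= 0.4699 + 8.4706 + 6.0836 + 72.5928 = 87.6169 Da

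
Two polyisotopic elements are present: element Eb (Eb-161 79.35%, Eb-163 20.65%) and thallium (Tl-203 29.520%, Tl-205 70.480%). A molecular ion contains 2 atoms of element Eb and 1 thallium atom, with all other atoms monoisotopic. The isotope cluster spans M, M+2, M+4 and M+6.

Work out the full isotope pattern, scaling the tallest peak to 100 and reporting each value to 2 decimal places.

Element Eb pattern (n=2): 0.62964225 : 0.3277155 : 0.04264225
Thallium pattern (n=1): 0.2952 : 0.7048
Convolve the two distributions (both contribute in 2-u steps):
  M: 0.62964225×0.2952 = 0.185870
  M+2: 0.62964225×0.7048 + 0.3277155×0.2952 = 0.540513
  M+4: 0.3277155×0.7048 + 0.04264225×0.2952 = 0.243562
  M+6: 0.04264225×0.7048 = 0.030054
Scale to base peak (0.540513) = 100: 34.39 : 100.00 : 45.06 : 5.56

34.39 : 100.00 : 45.06 : 5.56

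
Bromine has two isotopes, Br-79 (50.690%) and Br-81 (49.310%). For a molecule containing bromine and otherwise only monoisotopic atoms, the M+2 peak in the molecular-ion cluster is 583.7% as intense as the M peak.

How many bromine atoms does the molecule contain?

6

For n independent Br atoms, I(M+2)/I(M) = n · (abundance Br-81) / (abundance Br-79) = n · 0.49310/0.50690.
n = 5.837 × 0.50690/0.49310 = 6.00 ≈ 6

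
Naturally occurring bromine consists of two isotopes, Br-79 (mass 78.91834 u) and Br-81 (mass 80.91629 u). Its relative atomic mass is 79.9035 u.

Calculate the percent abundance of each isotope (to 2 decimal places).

Br-79: 50.69%, Br-81: 49.31%

With x = fraction of Br-79 (so Br-81 is 1 − x):
78.91834·x + 80.91629·(1 − x) = 79.9035
(78.91834 − 80.91629)·x = 79.9035 − 80.91629
x = -1.01279 / -1.99795 = 0.50691 → 50.69% Br-79, 49.31% Br-81.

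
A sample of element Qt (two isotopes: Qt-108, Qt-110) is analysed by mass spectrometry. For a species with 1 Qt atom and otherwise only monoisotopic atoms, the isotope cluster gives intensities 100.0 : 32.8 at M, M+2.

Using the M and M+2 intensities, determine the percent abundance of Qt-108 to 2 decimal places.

If p is the fraction of Qt that is Qt-108, then I(M+2)/I(M) = [C(1,1)·p^0·(1−p)] / p^1 = 1·(1−p)/p = 32.8/100.0 = 0.3280
(1−p)/p = 0.3280/1 = 0.3280  ⇒  p = 1/(1 + 0.3280) = 0.7530
Qt-108: 75.30%, Qt-110: 24.70%.

75.30%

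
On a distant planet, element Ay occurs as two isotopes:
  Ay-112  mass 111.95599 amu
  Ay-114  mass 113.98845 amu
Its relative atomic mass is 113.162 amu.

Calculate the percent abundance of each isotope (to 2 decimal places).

Ay-112: 40.66%, Ay-114: 59.34%

Let x be the fractional abundance of Ay-112; then Ay-114 has abundance 1 − x.
111.95599·x + 113.98845·(1 − x) = 113.162
(111.95599 − 113.98845)·x = 113.162 − 113.98845
x = -0.82645 / -2.03246 = 0.40663 → 40.66% Ay-112, 59.34% Ay-114.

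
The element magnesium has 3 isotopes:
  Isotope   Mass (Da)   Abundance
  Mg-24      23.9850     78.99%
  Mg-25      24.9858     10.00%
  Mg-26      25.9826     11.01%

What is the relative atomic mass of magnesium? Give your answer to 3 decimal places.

Ar = Σ fᵢ·mᵢ = 0.7899 × 23.9850 + 0.1000 × 24.9858 + 0.1101 × 25.9826
= 18.94575 + 2.49858 + 2.86068 = 24.30501 Da

24.305 Da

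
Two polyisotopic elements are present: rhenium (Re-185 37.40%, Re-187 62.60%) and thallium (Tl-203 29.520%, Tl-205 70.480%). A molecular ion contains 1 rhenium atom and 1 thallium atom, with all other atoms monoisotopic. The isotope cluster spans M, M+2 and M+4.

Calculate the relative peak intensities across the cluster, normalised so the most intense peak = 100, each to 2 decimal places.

Rhenium pattern (n=1): 0.3740 : 0.6260
Thallium pattern (n=1): 0.2952 : 0.7048
Convolve the two distributions (both contribute in 2-u steps):
  M: 0.3740×0.2952 = 0.110405
  M+2: 0.3740×0.7048 + 0.6260×0.2952 = 0.448390
  M+4: 0.6260×0.7048 = 0.441205
Scale to base peak (0.448390) = 100: 24.62 : 100.00 : 98.40

24.62 : 100.00 : 98.40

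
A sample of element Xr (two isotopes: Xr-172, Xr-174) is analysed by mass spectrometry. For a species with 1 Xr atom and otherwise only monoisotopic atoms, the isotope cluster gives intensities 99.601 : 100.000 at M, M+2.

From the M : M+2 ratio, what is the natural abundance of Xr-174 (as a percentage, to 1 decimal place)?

50.1%

Write p for the Xr-172 fraction. I(M+2)/I(M) = [C(1,1)·p^0·(1−p)] / p^1 = 1·(1−p)/p = 100.000/99.601 = 1.0040
(1−p)/p = 1.0040/1 = 1.0040  ⇒  p = 1/(1 + 1.0040) = 0.4990
Xr-172: 49.9%, Xr-174: 50.1%.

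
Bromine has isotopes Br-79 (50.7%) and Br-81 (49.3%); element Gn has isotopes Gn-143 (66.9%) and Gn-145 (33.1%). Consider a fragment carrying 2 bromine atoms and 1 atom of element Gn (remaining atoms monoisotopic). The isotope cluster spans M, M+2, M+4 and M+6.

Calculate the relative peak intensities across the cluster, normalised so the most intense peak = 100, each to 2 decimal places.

40.99 : 100.00 : 78.20 : 19.18

Bromine pattern (n=2): 0.257049 : 0.499902 : 0.243049
Element Gn pattern (n=1): 0.6690 : 0.3310
Convolve the two distributions (both contribute in 2-u steps):
  M: 0.257049×0.6690 = 0.171966
  M+2: 0.257049×0.3310 + 0.499902×0.6690 = 0.419518
  M+4: 0.499902×0.3310 + 0.243049×0.6690 = 0.328067
  M+6: 0.243049×0.3310 = 0.080449
Scale to base peak (0.419518) = 100: 40.99 : 100.00 : 78.20 : 19.18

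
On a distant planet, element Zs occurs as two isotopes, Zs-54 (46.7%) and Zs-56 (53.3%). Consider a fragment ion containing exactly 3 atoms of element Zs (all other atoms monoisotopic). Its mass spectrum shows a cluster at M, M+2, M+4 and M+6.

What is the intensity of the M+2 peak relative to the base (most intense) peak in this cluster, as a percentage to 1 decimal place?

Term probabilities: M 0.1018, M+2 0.3487, M+4 0.3980, M+6 0.1514. Base peak = M+4.
P(M+4) = C(3,2) × 0.467^1 × 0.533^2 = 3 × 0.4670 × 0.284089 = 0.398009 (base)
P(M+2) = C(3,1) × 0.467^2 × 0.533^1 = 3 × 0.218089 × 0.5330 = 0.348724
Relative intensity = 0.348724 / 0.398009 × 100 = 87.6

87.6%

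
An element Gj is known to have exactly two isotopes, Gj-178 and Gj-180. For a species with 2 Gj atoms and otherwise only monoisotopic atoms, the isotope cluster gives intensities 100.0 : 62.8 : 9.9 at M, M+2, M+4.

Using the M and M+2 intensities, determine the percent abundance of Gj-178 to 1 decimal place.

76.1%

Let p = fractional abundance of Gj-178. I(M+2)/I(M) = [C(2,1)·p^1·(1−p)] / p^2 = 2·(1−p)/p = 62.8/100.0 = 0.6280
(1−p)/p = 0.6280/2 = 0.3140  ⇒  p = 1/(1 + 0.3140) = 0.7610
Gj-178: 76.1%, Gj-180: 23.9%.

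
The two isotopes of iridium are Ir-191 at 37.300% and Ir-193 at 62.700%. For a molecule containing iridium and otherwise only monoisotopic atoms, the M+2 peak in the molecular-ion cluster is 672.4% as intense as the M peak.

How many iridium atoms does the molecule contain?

With n Ir atoms, P(M+2)/P(M) = C(n,1)·p^(n−1)q / p^n = n·q/p = n · 0.62700/0.37300.
n = 6.724 × 0.37300/0.62700 = 4.00 ≈ 4

4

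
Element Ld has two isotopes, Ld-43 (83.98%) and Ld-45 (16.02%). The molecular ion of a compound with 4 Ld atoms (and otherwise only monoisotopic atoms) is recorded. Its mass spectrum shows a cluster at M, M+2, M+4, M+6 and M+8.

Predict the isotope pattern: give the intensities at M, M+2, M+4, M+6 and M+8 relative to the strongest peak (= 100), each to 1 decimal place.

100.0 : 76.3 : 21.8 : 2.8 : 0.1

The 4 Ld atoms are independent, so intensities follow the terms of (0.8398 + 0.1602)^4.
P(M) = 0.8398^4 = 0.497397
P(M+2) = 4 × 0.8398^3 × 0.1602^1 = 0.379533
P(M+4) = 6 × 0.8398^2 × 0.1602^2 = 0.108600
P(M+6) = 4 × 0.8398^1 × 0.1602^3 = 0.013811
P(M+8) = 0.1602^4 = 0.000659
The M peak is largest (0.497397); scaling to 100 gives 100.0 : 76.3 : 21.8 : 2.8 : 0.1.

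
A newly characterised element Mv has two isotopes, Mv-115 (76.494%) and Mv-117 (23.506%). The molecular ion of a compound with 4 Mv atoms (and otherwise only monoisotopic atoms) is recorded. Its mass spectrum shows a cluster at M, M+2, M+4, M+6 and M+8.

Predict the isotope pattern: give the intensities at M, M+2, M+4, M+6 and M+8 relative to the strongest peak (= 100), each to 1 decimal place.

Each Mv atom is independently Mv-115 (p = 0.76494) or Mv-117 (q = 0.23506); the cluster is the binomial expansion (p + q)^4.
P(M) = 0.76494^4 = 0.342381
P(M+2) = 4 × 0.76494^3 × 0.23506^1 = 0.420844
P(M+4) = 6 × 0.76494^2 × 0.23506^2 = 0.193983
P(M+6) = 4 × 0.76494^1 × 0.23506^3 = 0.039740
P(M+8) = 0.23506^4 = 0.003053
The M+2 peak is largest (0.420844); scaling to 100 gives 81.4 : 100.0 : 46.1 : 9.4 : 0.7.

81.4 : 100.0 : 46.1 : 9.4 : 0.7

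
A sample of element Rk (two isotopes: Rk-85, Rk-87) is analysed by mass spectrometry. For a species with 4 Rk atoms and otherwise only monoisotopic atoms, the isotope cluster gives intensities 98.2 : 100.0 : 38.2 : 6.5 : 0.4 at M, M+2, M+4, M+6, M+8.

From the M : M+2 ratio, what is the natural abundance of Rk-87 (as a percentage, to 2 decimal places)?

20.29%

Let p = fractional abundance of Rk-85. I(M+2)/I(M) = [C(4,1)·p^3·(1−p)] / p^4 = 4·(1−p)/p = 100.0/98.2 = 1.0183
(1−p)/p = 1.0183/4 = 0.2546  ⇒  p = 1/(1 + 0.2546) = 0.7971
Rk-85: 79.71%, Rk-87: 20.29%.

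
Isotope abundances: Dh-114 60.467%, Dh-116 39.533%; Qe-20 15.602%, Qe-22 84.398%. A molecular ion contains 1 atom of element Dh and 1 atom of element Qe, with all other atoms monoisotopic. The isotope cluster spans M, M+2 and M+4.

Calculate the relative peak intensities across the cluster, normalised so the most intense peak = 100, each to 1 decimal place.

16.5 : 100.0 : 58.3

Element Dh pattern (n=1): 0.60467 : 0.39533
Element Qe pattern (n=1): 0.15602 : 0.84398
Convolve the two distributions (both contribute in 2-u steps):
  M: 0.60467×0.15602 = 0.094341
  M+2: 0.60467×0.84398 + 0.39533×0.15602 = 0.572009
  M+4: 0.39533×0.84398 = 0.333651
Scale to base peak (0.572009) = 100: 16.5 : 100.0 : 58.3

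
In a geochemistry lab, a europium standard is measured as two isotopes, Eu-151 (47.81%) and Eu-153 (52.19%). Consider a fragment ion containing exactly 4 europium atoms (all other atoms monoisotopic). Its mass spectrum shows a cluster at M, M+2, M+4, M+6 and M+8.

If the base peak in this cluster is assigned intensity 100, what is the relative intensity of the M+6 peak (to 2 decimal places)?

Binomial terms of (0.4781 + 0.5219)^4: M 0.0522, M+2 0.2281, M+4 0.3736, M+6 0.2719, M+8 0.0742 → M+4 is the base peak.
P(M+4) = C(4,2) × 0.4781^2 × 0.5219^2 = 6 × 0.22857961 × 0.27237961 = 0.373563 (base)
P(M+6) = C(4,3) × 0.4781^1 × 0.5219^3 = 4 × 0.4781 × 0.14215492 = 0.271857
Relative intensity = 0.271857 / 0.373563 × 100 = 72.77

72.77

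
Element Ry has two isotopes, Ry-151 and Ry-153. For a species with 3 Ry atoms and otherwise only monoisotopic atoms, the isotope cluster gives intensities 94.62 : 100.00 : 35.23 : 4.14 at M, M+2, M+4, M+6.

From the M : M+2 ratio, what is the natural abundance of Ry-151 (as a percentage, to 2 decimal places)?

If p is the fraction of Ry that is Ry-151, then I(M+2)/I(M) = [C(3,1)·p^2·(1−p)] / p^3 = 3·(1−p)/p = 100.00/94.62 = 1.0569
(1−p)/p = 1.0569/3 = 0.3523  ⇒  p = 1/(1 + 0.3523) = 0.7395
Ry-151: 73.95%, Ry-153: 26.05%.

73.95%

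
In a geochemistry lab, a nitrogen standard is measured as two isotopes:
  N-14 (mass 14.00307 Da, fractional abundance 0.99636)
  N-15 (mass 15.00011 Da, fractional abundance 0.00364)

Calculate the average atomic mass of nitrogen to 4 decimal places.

Average mass = Σ (abundance × isotope mass) = 0.99636 × 14.00307 + 0.00364 × 15.00011
= 13.952099 + 0.054600 = 14.006699 Da

14.0067 Da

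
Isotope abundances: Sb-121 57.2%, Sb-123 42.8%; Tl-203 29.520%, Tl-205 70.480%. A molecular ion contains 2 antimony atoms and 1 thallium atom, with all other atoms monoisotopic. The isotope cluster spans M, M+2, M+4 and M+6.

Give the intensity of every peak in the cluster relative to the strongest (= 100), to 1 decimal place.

24.2 : 94.0 : 100.0 : 32.3

Antimony pattern (n=2): 0.327184 : 0.489632 : 0.183184
Thallium pattern (n=1): 0.2952 : 0.7048
Convolve the two distributions (both contribute in 2-u steps):
  M: 0.327184×0.2952 = 0.096585
  M+2: 0.327184×0.7048 + 0.489632×0.2952 = 0.375139
  M+4: 0.489632×0.7048 + 0.183184×0.2952 = 0.399169
  M+6: 0.183184×0.7048 = 0.129108
Scale to base peak (0.399169) = 100: 24.2 : 94.0 : 100.0 : 32.3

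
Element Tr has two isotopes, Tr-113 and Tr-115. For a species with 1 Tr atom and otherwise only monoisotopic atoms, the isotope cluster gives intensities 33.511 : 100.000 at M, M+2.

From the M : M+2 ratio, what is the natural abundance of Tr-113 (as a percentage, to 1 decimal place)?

Let p = fractional abundance of Tr-113. I(M+2)/I(M) = [C(1,1)·p^0·(1−p)] / p^1 = 1·(1−p)/p = 100.000/33.511 = 2.9841
(1−p)/p = 2.9841/1 = 2.9841  ⇒  p = 1/(1 + 2.9841) = 0.2510
Tr-113: 25.1%, Tr-115: 74.9%.

25.1%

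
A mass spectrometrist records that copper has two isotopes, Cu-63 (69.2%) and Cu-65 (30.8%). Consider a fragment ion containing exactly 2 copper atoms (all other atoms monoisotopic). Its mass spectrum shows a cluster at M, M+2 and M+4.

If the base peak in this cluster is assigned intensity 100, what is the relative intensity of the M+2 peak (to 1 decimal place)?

89.0

Term probabilities: M 0.4789, M+2 0.4263, M+4 0.0949. Base peak = M.
P(M) = C(2,0) × 0.692^2 × 0.308^0 = 1 × 0.478864 × 1.0000 = 0.478864 (base)
P(M+2) = C(2,1) × 0.692^1 × 0.308^1 = 2 × 0.6920 × 0.3080 = 0.426272
Relative intensity = 0.426272 / 0.478864 × 100 = 89.0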